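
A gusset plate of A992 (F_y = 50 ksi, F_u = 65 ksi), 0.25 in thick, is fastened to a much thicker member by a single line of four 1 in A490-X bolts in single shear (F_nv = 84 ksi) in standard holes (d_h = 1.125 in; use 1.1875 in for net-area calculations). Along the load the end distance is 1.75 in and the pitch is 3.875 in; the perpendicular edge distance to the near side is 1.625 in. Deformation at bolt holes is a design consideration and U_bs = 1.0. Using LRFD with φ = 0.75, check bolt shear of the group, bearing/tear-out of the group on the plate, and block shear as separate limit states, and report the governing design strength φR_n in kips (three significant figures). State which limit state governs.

Bolt shear: A_b = π·1²/4 = 0.7854 in²; R_n = 84 × 0.7854 × 4 × 1 = 263.9 kips → 0.75 × 263.9 = 198 kips.
Bearing: edge l_c = 1.188, r_n = 23.16 kips; interior l_c = 2.75, r_n = 39 kips; R_n = 23.16 + 3·39 = 140.2 kips → 105 kips.
Block shear: A_gv = 3.344, A_nv = 2.305, A_nt = 0.2578 in²; R_n = min(0.6F_uA_nv, 0.6F_yA_gv) + U_bs·F_u·A_nt = 106.6 kips → 80 kips.
Block shear governs: 80 kips.

80 kips (block shear governs)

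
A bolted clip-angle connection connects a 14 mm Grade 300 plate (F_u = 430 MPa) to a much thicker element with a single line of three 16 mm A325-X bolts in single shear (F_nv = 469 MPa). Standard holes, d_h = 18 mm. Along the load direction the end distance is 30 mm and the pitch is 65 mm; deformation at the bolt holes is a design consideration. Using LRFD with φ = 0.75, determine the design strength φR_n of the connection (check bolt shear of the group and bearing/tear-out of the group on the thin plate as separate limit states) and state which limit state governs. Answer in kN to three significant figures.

Bolt shear: A_b = π·16²/4 = 201.1 mm²; R_n = 469 × 201.1 × 3 × 1 / 1000 = 282.9 kN → 0.75 × 282.9 = 212 kN.
Bearing (1.2 l_c t F_u ≤ 2.4 d t F_u): upper limit = 2.4·16·14·430 / 1000 = 231.2 kN.
  Edge l_c = 30 − 18/2 = 21 → r_n = 151.7 kN; interior l_c = 65 − 18 = 47 → r_n = 231.2 kN.
  R_n,bearing = 1·151.7 + 2·231.2 = 614 kN → 0.75 × 614 = 461 kN.
Bolt shear governs: 212 kN.

212 kN (bolt shear governs)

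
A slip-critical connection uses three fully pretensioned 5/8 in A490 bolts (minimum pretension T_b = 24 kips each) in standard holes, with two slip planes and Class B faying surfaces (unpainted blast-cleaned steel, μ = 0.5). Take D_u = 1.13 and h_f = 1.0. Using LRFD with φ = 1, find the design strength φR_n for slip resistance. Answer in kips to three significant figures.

R_n = μ · D_u · h_f · T_b · n_s · n_b = 0.5 × 1.13 × 1.0 × 24 × 2 × 3 = 81.36 kips.
Design strength φR_n = 1 × 81.36 = 81.4 kips.

81.4 kips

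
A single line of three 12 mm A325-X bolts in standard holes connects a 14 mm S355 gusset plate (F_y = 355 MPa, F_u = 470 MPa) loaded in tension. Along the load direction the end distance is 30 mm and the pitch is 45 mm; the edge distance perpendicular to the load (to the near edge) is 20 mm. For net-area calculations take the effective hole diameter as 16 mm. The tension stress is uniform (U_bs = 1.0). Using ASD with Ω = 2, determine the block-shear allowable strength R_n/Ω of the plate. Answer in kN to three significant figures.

197 kN

Shear plane L_v = 30 + 2·45 = 120 mm; A_gv = 120 × 14 = 1680 mm².
A_nv = (120 − 2.5·16) × 14 = 1120 mm².
A_nt = (20 − 0.5·16) × 14 = 168 mm².
0.6 F_u A_nv = 315.8 kN; 0.6 F_y A_gv = 357.8 kN → shear rupture governs the shear term.
R_n = 315.8 + 1.0 × 470 × 168 / 1000 = 394.8 kN.
Allowable strength R_n/Ω = 394.8 / 2 = 197 kN.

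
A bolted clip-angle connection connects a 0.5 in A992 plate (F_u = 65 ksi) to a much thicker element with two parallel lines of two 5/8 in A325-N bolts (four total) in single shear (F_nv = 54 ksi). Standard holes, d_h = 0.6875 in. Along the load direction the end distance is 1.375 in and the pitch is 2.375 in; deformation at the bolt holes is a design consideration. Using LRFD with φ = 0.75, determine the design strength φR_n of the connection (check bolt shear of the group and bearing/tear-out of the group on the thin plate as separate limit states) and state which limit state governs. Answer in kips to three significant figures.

49.7 kips (bolt shear governs)

Bolt shear: A_b = π·0.625²/4 = 0.3068 in²; R_n = 54 × 0.3068 × 4 × 1 = 66.27 kips → 0.75 × 66.27 = 49.7 kips.
Bearing (1.2 l_c t F_u ≤ 2.4 d t F_u): upper limit = 2.4·0.625·0.5·65 = 48.75 kips.
  Edge l_c = 1.375 − 0.6875/2 = 1.031 → r_n = 40.22 kips; interior l_c = 2.375 − 0.6875 = 1.688 → r_n = 48.75 kips.
  R_n,bearing = 2·40.22 + 2·48.75 = 177.9 kips → 0.75 × 177.9 = 133 kips.
Bolt shear governs: 49.7 kips.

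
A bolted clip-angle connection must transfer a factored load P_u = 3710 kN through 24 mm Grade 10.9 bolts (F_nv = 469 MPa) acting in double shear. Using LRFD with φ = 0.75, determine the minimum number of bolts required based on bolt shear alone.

12 bolts

A_b = π·24²/4 = 452.4 mm².
Per-bolt design strength φR_n = 0.75 × 469 × 452.4 × 2 / 1000 = 318.3 kN.
n ≥ 3710 / 318.3 = 11.66 → use 12 bolts.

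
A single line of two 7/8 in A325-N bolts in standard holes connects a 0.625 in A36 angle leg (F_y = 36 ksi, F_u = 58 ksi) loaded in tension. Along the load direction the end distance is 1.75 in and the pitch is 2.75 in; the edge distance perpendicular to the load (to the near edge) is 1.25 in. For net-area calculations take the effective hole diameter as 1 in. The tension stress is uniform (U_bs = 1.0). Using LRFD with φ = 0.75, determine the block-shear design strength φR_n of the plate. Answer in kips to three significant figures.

Shear plane L_v = 1.75 + 1·2.75 = 4.5 in; A_gv = 4.5 × 0.625 = 2.812 in².
A_nv = (4.5 − 1.5·1) × 0.625 = 1.875 in².
A_nt = (1.25 − 0.5·1) × 0.625 = 0.4688 in².
0.6 F_u A_nv = 65.25 kips; 0.6 F_y A_gv = 60.75 kips → shear yielding governs the shear term.
R_n = 60.75 + 1.0 × 58 × 0.4688 = 87.94 kips.
Design strength φR_n = 0.75 × 87.94 = 66 kips.

66 kips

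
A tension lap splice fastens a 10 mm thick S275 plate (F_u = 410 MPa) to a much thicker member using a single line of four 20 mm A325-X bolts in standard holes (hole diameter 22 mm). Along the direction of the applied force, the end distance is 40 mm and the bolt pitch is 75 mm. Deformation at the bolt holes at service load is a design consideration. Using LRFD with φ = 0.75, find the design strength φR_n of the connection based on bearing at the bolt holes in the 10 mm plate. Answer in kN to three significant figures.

550 kN

Per bolt r_n = 1.2 l_c t F_u ≤ 2.4 d t F_u; upper limit = 2.4 × 20 × 10 × 410 / 1000 = 196.8 kN.
Edge bolt: l_c = 40 − 22/2 = 29 mm → 1.2 × 29 × 10 × 410 / 1000 = 142.7 → r_n = 142.7 kN.
Interior bolts: l_c = 75 − 22 = 53 mm → 1.2 × 53 × 10 × 410 / 1000 = 260.8 → r_n = 196.8 kN.
R_n = 1 × 142.7 + 3 × 196.8 = 733.1 kN.
Design strength φR_n = 0.75 × 733.1 = 550 kN.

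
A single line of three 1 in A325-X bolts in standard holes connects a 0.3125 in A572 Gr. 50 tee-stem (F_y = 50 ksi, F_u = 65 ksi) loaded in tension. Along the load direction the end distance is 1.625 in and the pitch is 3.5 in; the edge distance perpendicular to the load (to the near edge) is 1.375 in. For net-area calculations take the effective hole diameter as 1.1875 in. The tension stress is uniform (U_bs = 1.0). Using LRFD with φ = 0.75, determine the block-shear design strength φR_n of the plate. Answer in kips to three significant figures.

63.6 kips

Shear plane L_v = 1.625 + 2·3.5 = 8.625 in; A_gv = 8.625 × 0.3125 = 2.695 in².
A_nv = (8.625 − 2.5·1.1875) × 0.3125 = 1.768 in².
A_nt = (1.375 − 0.5·1.1875) × 0.3125 = 0.2441 in².
0.6 F_u A_nv = 68.94 kips; 0.6 F_y A_gv = 80.86 kips → shear rupture governs the shear term.
R_n = 68.94 + 1.0 × 65 × 0.2441 = 84.8 kips.
Design strength φR_n = 0.75 × 84.8 = 63.6 kips.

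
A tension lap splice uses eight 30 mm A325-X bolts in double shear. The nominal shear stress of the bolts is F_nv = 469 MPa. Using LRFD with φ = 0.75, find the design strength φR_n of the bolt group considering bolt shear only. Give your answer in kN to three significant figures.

A_b = π × 30² / 4 = 706.9 mm².
R_n = F_nv · A_b · n · n_s = 469 × 706.9 × 8 × 2 / 1000 = 5304 kN.
Design strength φR_n = 0.75 × 5304 = 3980 kN.

3980 kN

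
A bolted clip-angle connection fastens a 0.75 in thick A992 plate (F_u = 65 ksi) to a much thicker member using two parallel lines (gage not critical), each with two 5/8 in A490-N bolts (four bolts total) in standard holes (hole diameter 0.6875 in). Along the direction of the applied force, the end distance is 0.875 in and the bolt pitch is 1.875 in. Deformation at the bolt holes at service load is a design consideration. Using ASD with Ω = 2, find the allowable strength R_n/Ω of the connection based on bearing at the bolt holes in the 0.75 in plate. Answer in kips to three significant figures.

Per bolt r_n = 1.2 l_c t F_u ≤ 2.4 d t F_u; upper limit = 2.4 × 0.625 × 0.75 × 65 = 73.12 kips.
Edge bolt: l_c = 0.875 − 0.6875/2 = 0.5312 in → 1.2 × 0.5312 × 0.75 × 65 = 31.08 → r_n = 31.08 kips.
Interior bolts: l_c = 1.875 − 0.6875 = 1.188 in → 1.2 × 1.188 × 0.75 × 65 = 69.47 → r_n = 69.47 kips.
R_n = 2 × 31.08 + 2 × 69.47 = 201.1 kips.
Allowable strength R_n/Ω = 201.1 / 2 = 101 kips.

101 kips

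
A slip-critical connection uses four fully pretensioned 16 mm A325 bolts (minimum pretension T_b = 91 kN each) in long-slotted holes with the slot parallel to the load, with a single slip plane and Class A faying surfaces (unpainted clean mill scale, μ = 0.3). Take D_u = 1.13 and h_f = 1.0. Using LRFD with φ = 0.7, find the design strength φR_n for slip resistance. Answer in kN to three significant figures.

R_n = μ · D_u · h_f · T_b · n_s · n_b = 0.3 × 1.13 × 1.0 × 91 × 1 × 4 = 123.4 kN.
Design strength φR_n = 0.7 × 123.4 = 86.4 kN.

86.4 kN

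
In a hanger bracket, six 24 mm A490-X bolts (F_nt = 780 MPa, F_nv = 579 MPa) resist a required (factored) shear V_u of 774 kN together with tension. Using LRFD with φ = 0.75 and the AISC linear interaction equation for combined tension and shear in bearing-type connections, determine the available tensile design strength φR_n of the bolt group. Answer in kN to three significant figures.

A_b = π·24²/4 = 452.4 mm²; f_rv = 774 × 1000 / (6 × 452.4) = 285.2 MPa.
F'_nt = 1.3 F_nt − (F_nt / φF_nv) f_rv = 1.3·780 − (780/(0.75·579))·285.2 = 501.8 MPa, capped at F_nt → F'_nt = 501.8 MPa.
R_n = F'_nt · A_b · n = 501.8 × 452.4 × 6 / 1000 = 1362 kN.
Design strength φR_n = 0.75 × 1362 = 1020 kN.

1020 kN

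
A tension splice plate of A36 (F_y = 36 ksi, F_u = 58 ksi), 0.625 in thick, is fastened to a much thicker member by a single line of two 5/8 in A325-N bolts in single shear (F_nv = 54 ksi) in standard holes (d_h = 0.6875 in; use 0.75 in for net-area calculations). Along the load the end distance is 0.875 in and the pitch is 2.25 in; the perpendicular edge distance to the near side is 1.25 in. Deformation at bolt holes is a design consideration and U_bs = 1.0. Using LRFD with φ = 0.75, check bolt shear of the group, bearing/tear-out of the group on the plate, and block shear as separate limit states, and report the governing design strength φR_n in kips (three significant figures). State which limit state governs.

Bolt shear: A_b = π·0.625²/4 = 0.3068 in²; R_n = 54 × 0.3068 × 2 × 1 = 33.13 kips → 0.75 × 33.13 = 24.9 kips.
Bearing: edge l_c = 0.5312, r_n = 23.11 kips; interior l_c = 1.562, r_n = 54.38 kips; R_n = 23.11 + 1·54.38 = 77.48 kips → 58.1 kips.
Block shear: A_gv = 1.953, A_nv = 1.25, A_nt = 0.5469 in²; R_n = min(0.6F_uA_nv, 0.6F_yA_gv) + U_bs·F_u·A_nt = 73.91 kips → 55.4 kips.
Bolt shear governs: 24.9 kips.

24.9 kips (bolt shear governs)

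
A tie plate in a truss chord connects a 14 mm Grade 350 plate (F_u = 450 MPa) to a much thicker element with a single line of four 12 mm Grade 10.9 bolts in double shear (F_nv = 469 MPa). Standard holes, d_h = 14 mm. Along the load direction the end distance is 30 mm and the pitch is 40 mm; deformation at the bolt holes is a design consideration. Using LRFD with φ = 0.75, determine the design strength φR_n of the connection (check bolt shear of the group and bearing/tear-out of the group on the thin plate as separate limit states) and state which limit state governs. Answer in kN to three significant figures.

318 kN (bolt shear governs)

Bolt shear: A_b = π·12²/4 = 113.1 mm²; R_n = 469 × 113.1 × 4 × 2 / 1000 = 424.3 kN → 0.75 × 424.3 = 318 kN.
Bearing (1.2 l_c t F_u ≤ 2.4 d t F_u): upper limit = 2.4·12·14·450 / 1000 = 181.4 kN.
  Edge l_c = 30 − 14/2 = 23 → r_n = 173.9 kN; interior l_c = 40 − 14 = 26 → r_n = 181.4 kN.
  R_n,bearing = 1·173.9 + 3·181.4 = 718.2 kN → 0.75 × 718.2 = 539 kN.
Bolt shear governs: 318 kN.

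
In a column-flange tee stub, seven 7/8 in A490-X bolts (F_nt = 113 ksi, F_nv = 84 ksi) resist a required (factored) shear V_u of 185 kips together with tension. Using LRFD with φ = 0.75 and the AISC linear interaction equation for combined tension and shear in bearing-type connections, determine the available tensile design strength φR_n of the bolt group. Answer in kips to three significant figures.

A_b = π·0.875²/4 = 0.6013 in²; f_rv = 185 / (7 × 0.6013) = 43.95 ksi.
F'_nt = 1.3 F_nt − (F_nt / φF_nv) f_rv = 1.3·113 − (113/(0.75·84))·43.95 = 68.07 ksi, capped at F_nt → F'_nt = 68.07 ksi.
R_n = F'_nt · A_b · n = 68.07 × 0.6013 × 7 = 286.5 kips.
Design strength φR_n = 0.75 × 286.5 = 215 kips.

215 kips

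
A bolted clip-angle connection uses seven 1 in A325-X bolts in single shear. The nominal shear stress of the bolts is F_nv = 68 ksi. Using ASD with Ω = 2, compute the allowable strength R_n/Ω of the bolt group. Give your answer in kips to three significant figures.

A_b = π × 1² / 4 = 0.7854 in².
R_n = F_nv · A_b · n · n_s = 68 × 0.7854 × 7 × 1 = 373.8 kips.
Allowable strength R_n/Ω = 373.8 / 2 = 187 kips.

187 kips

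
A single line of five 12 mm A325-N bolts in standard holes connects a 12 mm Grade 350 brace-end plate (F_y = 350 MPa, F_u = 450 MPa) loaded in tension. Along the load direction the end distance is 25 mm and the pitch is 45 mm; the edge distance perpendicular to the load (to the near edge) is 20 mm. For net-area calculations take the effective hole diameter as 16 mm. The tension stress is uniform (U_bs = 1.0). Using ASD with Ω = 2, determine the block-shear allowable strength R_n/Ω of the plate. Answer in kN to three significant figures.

Shear plane L_v = 25 + 4·45 = 205 mm; A_gv = 205 × 12 = 2460 mm².
A_nv = (205 − 4.5·16) × 12 = 1596 mm².
A_nt = (20 − 0.5·16) × 12 = 144 mm².
0.6 F_u A_nv = 430.9 kN; 0.6 F_y A_gv = 516.6 kN → shear rupture governs the shear term.
R_n = 430.9 + 1.0 × 450 × 144 / 1000 = 495.7 kN.
Allowable strength R_n/Ω = 495.7 / 2 = 248 kN.

248 kN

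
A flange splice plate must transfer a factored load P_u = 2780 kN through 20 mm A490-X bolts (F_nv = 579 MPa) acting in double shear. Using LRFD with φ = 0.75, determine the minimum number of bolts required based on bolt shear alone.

11 bolts

A_b = π·20²/4 = 314.2 mm².
Per-bolt design strength φR_n = 0.75 × 579 × 314.2 × 2 / 1000 = 272.8 kN.
n ≥ 2780 / 272.8 = 10.19 → use 11 bolts.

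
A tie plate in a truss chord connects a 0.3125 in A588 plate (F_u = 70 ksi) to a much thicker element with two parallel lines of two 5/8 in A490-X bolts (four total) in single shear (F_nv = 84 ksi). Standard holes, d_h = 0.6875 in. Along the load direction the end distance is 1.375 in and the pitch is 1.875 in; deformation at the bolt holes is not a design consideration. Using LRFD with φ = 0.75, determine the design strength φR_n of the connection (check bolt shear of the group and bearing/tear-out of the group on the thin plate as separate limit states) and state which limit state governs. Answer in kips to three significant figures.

77.3 kips (bolt shear governs)

Bolt shear: A_b = π·0.625²/4 = 0.3068 in²; R_n = 84 × 0.3068 × 4 × 1 = 103.1 kips → 0.75 × 103.1 = 77.3 kips.
Bearing (1.5 l_c t F_u ≤ 3.0 d t F_u): upper limit = 3.0·0.625·0.3125·70 = 41.02 kips.
  Edge l_c = 1.375 − 0.6875/2 = 1.031 → r_n = 33.84 kips; interior l_c = 1.875 − 0.6875 = 1.188 → r_n = 38.96 kips.
  R_n,bearing = 2·33.84 + 2·38.96 = 145.6 kips → 0.75 × 145.6 = 109 kips.
Bolt shear governs: 77.3 kips.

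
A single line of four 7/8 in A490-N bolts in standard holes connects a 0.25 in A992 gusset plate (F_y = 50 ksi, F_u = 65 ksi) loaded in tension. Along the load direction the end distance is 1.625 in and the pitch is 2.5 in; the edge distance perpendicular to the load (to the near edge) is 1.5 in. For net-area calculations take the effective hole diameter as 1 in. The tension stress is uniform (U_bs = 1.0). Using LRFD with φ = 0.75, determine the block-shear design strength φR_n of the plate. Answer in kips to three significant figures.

53.3 kips

Shear plane L_v = 1.625 + 3·2.5 = 9.125 in; A_gv = 9.125 × 0.25 = 2.281 in².
A_nv = (9.125 − 3.5·1) × 0.25 = 1.406 in².
A_nt = (1.5 − 0.5·1) × 0.25 = 0.25 in².
0.6 F_u A_nv = 54.84 kips; 0.6 F_y A_gv = 68.44 kips → shear rupture governs the shear term.
R_n = 54.84 + 1.0 × 65 × 0.25 = 71.09 kips.
Design strength φR_n = 0.75 × 71.09 = 53.3 kips.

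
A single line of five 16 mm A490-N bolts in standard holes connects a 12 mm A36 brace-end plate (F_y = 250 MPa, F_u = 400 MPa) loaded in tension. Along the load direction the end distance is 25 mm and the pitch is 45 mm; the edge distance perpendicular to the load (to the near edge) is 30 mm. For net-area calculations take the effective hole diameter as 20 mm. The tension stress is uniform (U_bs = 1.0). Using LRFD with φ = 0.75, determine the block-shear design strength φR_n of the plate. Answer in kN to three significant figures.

Shear plane L_v = 25 + 4·45 = 205 mm; A_gv = 205 × 12 = 2460 mm².
A_nv = (205 − 4.5·20) × 12 = 1380 mm².
A_nt = (30 − 0.5·20) × 12 = 240 mm².
0.6 F_u A_nv = 331.2 kN; 0.6 F_y A_gv = 369 kN → shear rupture governs the shear term.
R_n = 331.2 + 1.0 × 400 × 240 / 1000 = 427.2 kN.
Design strength φR_n = 0.75 × 427.2 = 320 kN.

320 kN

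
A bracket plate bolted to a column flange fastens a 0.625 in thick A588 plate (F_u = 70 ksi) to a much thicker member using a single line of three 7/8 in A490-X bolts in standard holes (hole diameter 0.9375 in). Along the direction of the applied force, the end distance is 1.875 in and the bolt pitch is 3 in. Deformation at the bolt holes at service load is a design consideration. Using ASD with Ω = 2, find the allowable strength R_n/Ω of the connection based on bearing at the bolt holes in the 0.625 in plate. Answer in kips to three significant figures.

Per bolt r_n = 1.2 l_c t F_u ≤ 2.4 d t F_u; upper limit = 2.4 × 0.875 × 0.625 × 70 = 91.88 kips.
Edge bolt: l_c = 1.875 − 0.9375/2 = 1.406 in → 1.2 × 1.406 × 0.625 × 70 = 73.83 → r_n = 73.83 kips.
Interior bolts: l_c = 3 − 0.9375 = 2.062 in → 1.2 × 2.062 × 0.625 × 70 = 108.3 → r_n = 91.88 kips.
R_n = 1 × 73.83 + 2 × 91.88 = 257.6 kips.
Allowable strength R_n/Ω = 257.6 / 2 = 129 kips.

129 kips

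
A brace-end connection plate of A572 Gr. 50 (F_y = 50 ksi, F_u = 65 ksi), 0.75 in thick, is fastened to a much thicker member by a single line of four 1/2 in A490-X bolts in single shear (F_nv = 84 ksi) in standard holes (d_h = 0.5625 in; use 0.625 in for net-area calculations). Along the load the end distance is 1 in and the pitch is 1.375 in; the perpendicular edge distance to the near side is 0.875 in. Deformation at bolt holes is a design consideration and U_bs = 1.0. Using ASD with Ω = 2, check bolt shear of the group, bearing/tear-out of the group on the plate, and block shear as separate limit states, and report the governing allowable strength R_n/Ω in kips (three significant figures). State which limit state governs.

Bolt shear: A_b = π·0.5²/4 = 0.1963 in²; R_n = 84 × 0.1963 × 4 × 1 = 65.97 kips → 65.97 / 2 = 33 kips.
Bearing: edge l_c = 0.7188, r_n = 42.05 kips; interior l_c = 0.8125, r_n = 47.53 kips; R_n = 42.05 + 3·47.53 = 184.6 kips → 92.3 kips.
Block shear: A_gv = 3.844, A_nv = 2.203, A_nt = 0.4219 in²; R_n = min(0.6F_uA_nv, 0.6F_yA_gv) + U_bs·F_u·A_nt = 113.3 kips → 56.7 kips.
Bolt shear governs: 33 kips.

33 kips (bolt shear governs)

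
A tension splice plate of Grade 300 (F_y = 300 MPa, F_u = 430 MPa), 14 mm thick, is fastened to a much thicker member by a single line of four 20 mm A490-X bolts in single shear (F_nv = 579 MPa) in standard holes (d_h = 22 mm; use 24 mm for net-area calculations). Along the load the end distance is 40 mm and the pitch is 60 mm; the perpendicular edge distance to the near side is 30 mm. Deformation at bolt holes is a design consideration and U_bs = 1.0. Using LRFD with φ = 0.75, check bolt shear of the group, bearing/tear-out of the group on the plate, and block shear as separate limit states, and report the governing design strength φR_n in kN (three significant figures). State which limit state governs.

Bolt shear: A_b = π·20²/4 = 314.2 mm²; R_n = 579 × 314.2 × 4 × 1 / 1000 = 727.6 kN → 0.75 × 727.6 = 546 kN.
Bearing: edge l_c = 29, r_n = 209.5 kN; interior l_c = 38, r_n = 274.5 kN; R_n = 209.5 + 3·274.5 = 1033 kN → 775 kN.
Block shear: A_gv = 3080, A_nv = 1904, A_nt = 252 mm²; R_n = min(0.6F_uA_nv, 0.6F_yA_gv) + U_bs·F_u·A_nt = 599.6 kN → 450 kN.
Block shear governs: 450 kN.

450 kN (block shear governs)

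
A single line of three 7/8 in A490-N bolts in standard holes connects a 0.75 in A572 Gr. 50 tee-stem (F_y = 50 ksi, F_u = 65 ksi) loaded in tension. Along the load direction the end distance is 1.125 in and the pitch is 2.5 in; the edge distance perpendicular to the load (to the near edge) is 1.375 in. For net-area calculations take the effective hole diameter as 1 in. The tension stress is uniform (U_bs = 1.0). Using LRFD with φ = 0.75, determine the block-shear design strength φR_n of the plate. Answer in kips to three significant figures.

112 kips

Shear plane L_v = 1.125 + 2·2.5 = 6.125 in; A_gv = 6.125 × 0.75 = 4.594 in².
A_nv = (6.125 − 2.5·1) × 0.75 = 2.719 in².
A_nt = (1.375 − 0.5·1) × 0.75 = 0.6562 in².
0.6 F_u A_nv = 106 kips; 0.6 F_y A_gv = 137.8 kips → shear rupture governs the shear term.
R_n = 106 + 1.0 × 65 × 0.6562 = 148.7 kips.
Design strength φR_n = 0.75 × 148.7 = 112 kips.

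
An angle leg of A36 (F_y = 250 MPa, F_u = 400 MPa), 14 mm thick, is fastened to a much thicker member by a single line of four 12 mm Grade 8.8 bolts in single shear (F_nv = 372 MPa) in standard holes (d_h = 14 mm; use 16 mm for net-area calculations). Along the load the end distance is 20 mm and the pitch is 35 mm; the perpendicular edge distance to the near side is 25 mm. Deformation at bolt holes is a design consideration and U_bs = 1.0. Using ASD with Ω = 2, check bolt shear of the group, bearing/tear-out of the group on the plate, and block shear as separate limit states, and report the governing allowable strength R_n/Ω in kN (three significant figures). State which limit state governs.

84.1 kN (bolt shear governs)

Bolt shear: A_b = π·12²/4 = 113.1 mm²; R_n = 372 × 113.1 × 4 × 1 / 1000 = 168.3 kN → 168.3 / 2 = 84.1 kN.
Bearing: edge l_c = 13, r_n = 87.36 kN; interior l_c = 21, r_n = 141.1 kN; R_n = 87.36 + 3·141.1 = 510.7 kN → 255 kN.
Block shear: A_gv = 1750, A_nv = 966, A_nt = 238 mm²; R_n = min(0.6F_uA_nv, 0.6F_yA_gv) + U_bs·F_u·A_nt = 327 kN → 164 kN.
Bolt shear governs: 84.1 kN.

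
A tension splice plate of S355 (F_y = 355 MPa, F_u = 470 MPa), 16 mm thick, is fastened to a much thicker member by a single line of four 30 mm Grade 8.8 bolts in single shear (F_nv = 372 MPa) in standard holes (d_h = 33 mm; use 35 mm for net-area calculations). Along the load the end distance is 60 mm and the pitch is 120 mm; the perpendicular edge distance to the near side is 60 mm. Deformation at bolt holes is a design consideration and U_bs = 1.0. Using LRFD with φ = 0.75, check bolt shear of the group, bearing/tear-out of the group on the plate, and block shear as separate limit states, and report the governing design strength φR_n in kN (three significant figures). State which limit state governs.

Bolt shear: A_b = π·30²/4 = 706.9 mm²; R_n = 372 × 706.9 × 4 × 1 / 1000 = 1052 kN → 0.75 × 1052 = 789 kN.
Bearing: edge l_c = 43.5, r_n = 392.5 kN; interior l_c = 87, r_n = 541.4 kN; R_n = 392.5 + 3·541.4 = 2017 kN → 1510 kN.
Block shear: A_gv = 6720, A_nv = 4760, A_nt = 680 mm²; R_n = min(0.6F_uA_nv, 0.6F_yA_gv) + U_bs·F_u·A_nt = 1662 kN → 1250 kN.
Bolt shear governs: 789 kN.

789 kN (bolt shear governs)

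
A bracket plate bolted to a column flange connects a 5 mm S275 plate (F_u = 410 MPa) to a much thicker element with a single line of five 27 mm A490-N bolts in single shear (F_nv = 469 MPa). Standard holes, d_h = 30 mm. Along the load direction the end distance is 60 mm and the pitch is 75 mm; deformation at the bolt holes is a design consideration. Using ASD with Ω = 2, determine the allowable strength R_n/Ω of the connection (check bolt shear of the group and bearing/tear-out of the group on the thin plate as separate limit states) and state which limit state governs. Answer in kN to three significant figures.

277 kN (bearing governs)

Bolt shear: A_b = π·27²/4 = 572.6 mm²; R_n = 469 × 572.6 × 5 × 1 / 1000 = 1343 kN → 1343 / 2 = 671 kN.
Bearing (1.2 l_c t F_u ≤ 2.4 d t F_u): upper limit = 2.4·27·5·410 / 1000 = 132.8 kN.
  Edge l_c = 60 − 30/2 = 45 → r_n = 110.7 kN; interior l_c = 75 − 30 = 45 → r_n = 110.7 kN.
  R_n,bearing = 1·110.7 + 4·110.7 = 553.5 kN → 553.5 / 2 = 277 kN.
Bearing governs: 277 kN.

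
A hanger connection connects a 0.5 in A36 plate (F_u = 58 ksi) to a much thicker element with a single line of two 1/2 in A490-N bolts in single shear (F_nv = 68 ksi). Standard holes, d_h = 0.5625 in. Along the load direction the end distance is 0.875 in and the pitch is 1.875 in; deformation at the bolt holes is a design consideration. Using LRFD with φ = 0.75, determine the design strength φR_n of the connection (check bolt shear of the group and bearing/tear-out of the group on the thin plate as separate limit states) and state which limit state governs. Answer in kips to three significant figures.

Bolt shear: A_b = π·0.5²/4 = 0.1963 in²; R_n = 68 × 0.1963 × 2 × 1 = 26.7 kips → 0.75 × 26.7 = 20 kips.
Bearing (1.2 l_c t F_u ≤ 2.4 d t F_u): upper limit = 2.4·0.5·0.5·58 = 34.8 kips.
  Edge l_c = 0.875 − 0.5625/2 = 0.5938 → r_n = 20.66 kips; interior l_c = 1.875 − 0.5625 = 1.312 → r_n = 34.8 kips.
  R_n,bearing = 1·20.66 + 1·34.8 = 55.46 kips → 0.75 × 55.46 = 41.6 kips.
Bolt shear governs: 20 kips.

20 kips (bolt shear governs)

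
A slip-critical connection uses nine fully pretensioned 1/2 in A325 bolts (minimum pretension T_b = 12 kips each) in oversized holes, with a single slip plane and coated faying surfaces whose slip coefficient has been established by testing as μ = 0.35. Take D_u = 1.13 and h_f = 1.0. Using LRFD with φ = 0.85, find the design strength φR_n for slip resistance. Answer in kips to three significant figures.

36.3 kips

R_n = μ · D_u · h_f · T_b · n_s · n_b = 0.35 × 1.13 × 1.0 × 12 × 1 × 9 = 42.71 kips.
Design strength φR_n = 0.85 × 42.71 = 36.3 kips.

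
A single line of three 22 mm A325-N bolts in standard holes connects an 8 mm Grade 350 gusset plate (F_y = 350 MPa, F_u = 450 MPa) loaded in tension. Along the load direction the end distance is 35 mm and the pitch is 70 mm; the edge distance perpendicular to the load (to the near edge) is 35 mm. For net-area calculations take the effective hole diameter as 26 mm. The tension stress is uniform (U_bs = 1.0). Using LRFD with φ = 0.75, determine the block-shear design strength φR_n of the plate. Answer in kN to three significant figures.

Shear plane L_v = 35 + 2·70 = 175 mm; A_gv = 175 × 8 = 1400 mm².
A_nv = (175 − 2.5·26) × 8 = 880 mm².
A_nt = (35 − 0.5·26) × 8 = 176 mm².
0.6 F_u A_nv = 237.6 kN; 0.6 F_y A_gv = 294 kN → shear rupture governs the shear term.
R_n = 237.6 + 1.0 × 450 × 176 / 1000 = 316.8 kN.
Design strength φR_n = 0.75 × 316.8 = 238 kN.

238 kN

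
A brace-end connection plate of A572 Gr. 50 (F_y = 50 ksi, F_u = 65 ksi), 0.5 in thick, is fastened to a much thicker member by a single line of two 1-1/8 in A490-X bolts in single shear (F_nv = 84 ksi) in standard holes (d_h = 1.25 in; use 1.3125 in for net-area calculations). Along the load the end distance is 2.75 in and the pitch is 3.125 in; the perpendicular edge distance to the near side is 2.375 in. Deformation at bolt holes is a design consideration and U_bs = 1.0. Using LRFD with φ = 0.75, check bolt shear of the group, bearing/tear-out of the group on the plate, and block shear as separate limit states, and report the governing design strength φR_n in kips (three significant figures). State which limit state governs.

99 kips (block shear governs)

Bolt shear: A_b = π·1.125²/4 = 0.994 in²; R_n = 84 × 0.994 × 2 × 1 = 167 kips → 0.75 × 167 = 125 kips.
Bearing: edge l_c = 2.125, r_n = 82.88 kips; interior l_c = 1.875, r_n = 73.12 kips; R_n = 82.88 + 1·73.12 = 156 kips → 117 kips.
Block shear: A_gv = 2.938, A_nv = 1.953, A_nt = 0.8594 in²; R_n = min(0.6F_uA_nv, 0.6F_yA_gv) + U_bs·F_u·A_nt = 132 kips → 99 kips.
Block shear governs: 99 kips.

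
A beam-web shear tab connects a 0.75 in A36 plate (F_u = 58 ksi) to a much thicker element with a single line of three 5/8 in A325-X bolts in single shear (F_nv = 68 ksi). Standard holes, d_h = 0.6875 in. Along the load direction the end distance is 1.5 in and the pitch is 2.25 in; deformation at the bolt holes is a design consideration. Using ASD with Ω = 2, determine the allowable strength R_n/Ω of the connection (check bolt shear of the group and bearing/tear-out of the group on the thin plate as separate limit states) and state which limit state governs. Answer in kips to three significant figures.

Bolt shear: A_b = π·0.625²/4 = 0.3068 in²; R_n = 68 × 0.3068 × 3 × 1 = 62.59 kips → 62.59 / 2 = 31.3 kips.
Bearing (1.2 l_c t F_u ≤ 2.4 d t F_u): upper limit = 2.4·0.625·0.75·58 = 65.25 kips.
  Edge l_c = 1.5 − 0.6875/2 = 1.156 → r_n = 60.36 kips; interior l_c = 2.25 − 0.6875 = 1.562 → r_n = 65.25 kips.
  R_n,bearing = 1·60.36 + 2·65.25 = 190.9 kips → 190.9 / 2 = 95.4 kips.
Bolt shear governs: 31.3 kips.

31.3 kips (bolt shear governs)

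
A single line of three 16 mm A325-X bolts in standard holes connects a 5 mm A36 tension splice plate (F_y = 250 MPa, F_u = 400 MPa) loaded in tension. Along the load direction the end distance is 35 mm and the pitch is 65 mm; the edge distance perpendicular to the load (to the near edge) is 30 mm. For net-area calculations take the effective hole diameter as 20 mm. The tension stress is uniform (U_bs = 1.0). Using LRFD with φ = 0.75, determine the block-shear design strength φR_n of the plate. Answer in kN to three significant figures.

123 kN

Shear plane L_v = 35 + 2·65 = 165 mm; A_gv = 165 × 5 = 825 mm².
A_nv = (165 − 2.5·20) × 5 = 575 mm².
A_nt = (30 − 0.5·20) × 5 = 100 mm².
0.6 F_u A_nv = 138 kN; 0.6 F_y A_gv = 123.8 kN → shear yielding governs the shear term.
R_n = 123.8 + 1.0 × 400 × 100 / 1000 = 163.8 kN.
Design strength φR_n = 0.75 × 163.8 = 123 kN.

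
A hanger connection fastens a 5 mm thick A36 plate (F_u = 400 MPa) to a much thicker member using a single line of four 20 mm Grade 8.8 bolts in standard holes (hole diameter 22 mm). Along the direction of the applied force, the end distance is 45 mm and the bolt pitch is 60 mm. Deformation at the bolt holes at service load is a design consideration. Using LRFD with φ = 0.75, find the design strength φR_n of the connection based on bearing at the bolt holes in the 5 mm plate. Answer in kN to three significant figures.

266 kN

Per bolt r_n = 1.2 l_c t F_u ≤ 2.4 d t F_u; upper limit = 2.4 × 20 × 5 × 400 / 1000 = 96 kN.
Edge bolt: l_c = 45 − 22/2 = 34 mm → 1.2 × 34 × 5 × 400 / 1000 = 81.6 → r_n = 81.6 kN.
Interior bolts: l_c = 60 − 22 = 38 mm → 1.2 × 38 × 5 × 400 / 1000 = 91.2 → r_n = 91.2 kN.
R_n = 1 × 81.6 + 3 × 91.2 = 355.2 kN.
Design strength φR_n = 0.75 × 355.2 = 266 kN.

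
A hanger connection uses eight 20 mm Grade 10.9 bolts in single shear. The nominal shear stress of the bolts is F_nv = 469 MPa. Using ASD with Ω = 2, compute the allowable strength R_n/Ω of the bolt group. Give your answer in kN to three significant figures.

589 kN

A_b = π × 20² / 4 = 314.2 mm².
R_n = F_nv · A_b · n · n_s = 469 × 314.2 × 8 × 1 / 1000 = 1179 kN.
Allowable strength R_n/Ω = 1179 / 2 = 589 kN.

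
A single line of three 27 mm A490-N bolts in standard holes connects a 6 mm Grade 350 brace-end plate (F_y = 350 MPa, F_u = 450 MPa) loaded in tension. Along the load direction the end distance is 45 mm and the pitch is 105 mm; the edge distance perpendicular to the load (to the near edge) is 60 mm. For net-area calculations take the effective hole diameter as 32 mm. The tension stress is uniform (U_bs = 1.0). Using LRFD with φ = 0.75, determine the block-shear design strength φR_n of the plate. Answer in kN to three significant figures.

302 kN

Shear plane L_v = 45 + 2·105 = 255 mm; A_gv = 255 × 6 = 1530 mm².
A_nv = (255 − 2.5·32) × 6 = 1050 mm².
A_nt = (60 − 0.5·32) × 6 = 264 mm².
0.6 F_u A_nv = 283.5 kN; 0.6 F_y A_gv = 321.3 kN → shear rupture governs the shear term.
R_n = 283.5 + 1.0 × 450 × 264 / 1000 = 402.3 kN.
Design strength φR_n = 0.75 × 402.3 = 302 kN.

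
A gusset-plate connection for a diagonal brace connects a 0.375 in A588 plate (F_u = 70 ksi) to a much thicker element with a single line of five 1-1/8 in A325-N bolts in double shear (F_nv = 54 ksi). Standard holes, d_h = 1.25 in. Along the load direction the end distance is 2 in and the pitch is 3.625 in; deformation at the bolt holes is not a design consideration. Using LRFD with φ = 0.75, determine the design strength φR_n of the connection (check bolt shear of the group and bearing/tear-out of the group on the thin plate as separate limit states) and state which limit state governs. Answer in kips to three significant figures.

306 kips (bearing governs)

Bolt shear: A_b = π·1.125²/4 = 0.994 in²; R_n = 54 × 0.994 × 5 × 2 = 536.8 kips → 0.75 × 536.8 = 403 kips.
Bearing (1.5 l_c t F_u ≤ 3.0 d t F_u): upper limit = 3.0·1.125·0.375·70 = 88.59 kips.
  Edge l_c = 2 − 1.25/2 = 1.375 → r_n = 54.14 kips; interior l_c = 3.625 − 1.25 = 2.375 → r_n = 88.59 kips.
  R_n,bearing = 1·54.14 + 4·88.59 = 408.5 kips → 0.75 × 408.5 = 306 kips.
Bearing governs: 306 kips.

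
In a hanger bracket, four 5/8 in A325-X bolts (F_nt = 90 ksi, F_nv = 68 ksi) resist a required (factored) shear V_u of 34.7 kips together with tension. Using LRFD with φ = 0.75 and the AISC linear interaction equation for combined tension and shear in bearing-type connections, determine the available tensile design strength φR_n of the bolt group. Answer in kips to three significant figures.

A_b = π·0.625²/4 = 0.3068 in²; f_rv = 34.7 / (4 × 0.3068) = 28.28 ksi.
F'_nt = 1.3 F_nt − (F_nt / φF_nv) f_rv = 1.3·90 − (90/(0.75·68))·28.28 = 67.1 ksi, capped at F_nt → F'_nt = 67.1 ksi.
R_n = F'_nt · A_b · n = 67.1 × 0.3068 × 4 = 82.35 kips.
Design strength φR_n = 0.75 × 82.35 = 61.8 kips.

61.8 kips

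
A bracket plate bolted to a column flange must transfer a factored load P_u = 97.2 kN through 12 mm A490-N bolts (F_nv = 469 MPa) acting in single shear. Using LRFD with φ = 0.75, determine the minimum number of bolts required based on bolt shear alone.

A_b = π·12²/4 = 113.1 mm².
Per-bolt design strength φR_n = 0.75 × 469 × 113.1 × 1 / 1000 = 39.78 kN.
n ≥ 97.2 / 39.78 = 2.443 → use 3 bolts.

3 bolts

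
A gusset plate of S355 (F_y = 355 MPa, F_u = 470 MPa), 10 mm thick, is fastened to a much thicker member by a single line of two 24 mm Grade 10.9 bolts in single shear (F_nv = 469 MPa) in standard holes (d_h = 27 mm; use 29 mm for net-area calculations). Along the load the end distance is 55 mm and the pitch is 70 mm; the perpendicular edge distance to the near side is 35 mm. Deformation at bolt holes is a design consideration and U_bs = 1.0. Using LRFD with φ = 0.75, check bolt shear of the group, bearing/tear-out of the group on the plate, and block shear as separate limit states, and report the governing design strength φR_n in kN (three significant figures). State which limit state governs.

Bolt shear: A_b = π·24²/4 = 452.4 mm²; R_n = 469 × 452.4 × 2 × 1 / 1000 = 424.3 kN → 0.75 × 424.3 = 318 kN.
Bearing: edge l_c = 41.5, r_n = 234.1 kN; interior l_c = 43, r_n = 242.5 kN; R_n = 234.1 + 1·242.5 = 476.6 kN → 357 kN.
Block shear: A_gv = 1250, A_nv = 815, A_nt = 205 mm²; R_n = min(0.6F_uA_nv, 0.6F_yA_gv) + U_bs·F_u·A_nt = 326.2 kN → 245 kN.
Block shear governs: 245 kN.

245 kN (block shear governs)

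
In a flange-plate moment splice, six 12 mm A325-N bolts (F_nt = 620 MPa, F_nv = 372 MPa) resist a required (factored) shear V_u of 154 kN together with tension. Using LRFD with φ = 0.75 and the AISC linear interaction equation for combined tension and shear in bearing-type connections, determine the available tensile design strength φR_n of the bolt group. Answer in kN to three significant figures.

154 kN

A_b = π·12²/4 = 113.1 mm²; f_rv = 154 × 1000 / (6 × 113.1) = 226.9 MPa.
F'_nt = 1.3 F_nt − (F_nt / φF_nv) f_rv = 1.3·620 − (620/(0.75·372))·226.9 = 301.7 MPa, capped at F_nt → F'_nt = 301.7 MPa.
R_n = F'_nt · A_b · n = 301.7 × 113.1 × 6 / 1000 = 204.7 kN.
Design strength φR_n = 0.75 × 204.7 = 154 kN.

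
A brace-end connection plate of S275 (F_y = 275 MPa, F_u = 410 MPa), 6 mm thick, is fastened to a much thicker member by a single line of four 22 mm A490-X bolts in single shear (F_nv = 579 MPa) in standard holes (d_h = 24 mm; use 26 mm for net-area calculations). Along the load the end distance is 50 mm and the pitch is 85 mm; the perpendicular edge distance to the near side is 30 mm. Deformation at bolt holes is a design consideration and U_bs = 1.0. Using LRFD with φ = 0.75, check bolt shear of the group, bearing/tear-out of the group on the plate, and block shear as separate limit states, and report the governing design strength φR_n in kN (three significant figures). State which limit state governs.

258 kN (block shear governs)

Bolt shear: A_b = π·22²/4 = 380.1 mm²; R_n = 579 × 380.1 × 4 × 1 / 1000 = 880.4 kN → 0.75 × 880.4 = 660 kN.
Bearing: edge l_c = 38, r_n = 112.2 kN; interior l_c = 61, r_n = 129.9 kN; R_n = 112.2 + 3·129.9 = 501.8 kN → 376 kN.
Block shear: A_gv = 1830, A_nv = 1284, A_nt = 102 mm²; R_n = min(0.6F_uA_nv, 0.6F_yA_gv) + U_bs·F_u·A_nt = 343.8 kN → 258 kN.
Block shear governs: 258 kN.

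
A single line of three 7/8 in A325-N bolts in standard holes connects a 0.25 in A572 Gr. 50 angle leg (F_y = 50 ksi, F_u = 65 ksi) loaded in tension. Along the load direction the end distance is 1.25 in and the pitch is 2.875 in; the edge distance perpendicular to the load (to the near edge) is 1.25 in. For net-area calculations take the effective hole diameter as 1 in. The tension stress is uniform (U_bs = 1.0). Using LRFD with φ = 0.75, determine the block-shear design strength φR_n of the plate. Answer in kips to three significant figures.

42 kips

Shear plane L_v = 1.25 + 2·2.875 = 7 in; A_gv = 7 × 0.25 = 1.75 in².
A_nv = (7 − 2.5·1) × 0.25 = 1.125 in².
A_nt = (1.25 − 0.5·1) × 0.25 = 0.1875 in².
0.6 F_u A_nv = 43.88 kips; 0.6 F_y A_gv = 52.5 kips → shear rupture governs the shear term.
R_n = 43.88 + 1.0 × 65 × 0.1875 = 56.06 kips.
Design strength φR_n = 0.75 × 56.06 = 42 kips.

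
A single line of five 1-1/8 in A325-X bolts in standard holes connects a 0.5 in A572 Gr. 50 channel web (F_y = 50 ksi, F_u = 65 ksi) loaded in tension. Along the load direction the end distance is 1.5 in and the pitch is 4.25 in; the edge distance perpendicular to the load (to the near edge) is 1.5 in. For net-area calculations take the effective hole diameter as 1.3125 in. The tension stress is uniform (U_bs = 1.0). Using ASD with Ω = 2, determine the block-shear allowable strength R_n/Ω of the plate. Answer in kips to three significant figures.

Shear plane L_v = 1.5 + 4·4.25 = 18.5 in; A_gv = 18.5 × 0.5 = 9.25 in².
A_nv = (18.5 − 4.5·1.3125) × 0.5 = 6.297 in².
A_nt = (1.5 − 0.5·1.3125) × 0.5 = 0.4219 in².
0.6 F_u A_nv = 245.6 kips; 0.6 F_y A_gv = 277.5 kips → shear rupture governs the shear term.
R_n = 245.6 + 1.0 × 65 × 0.4219 = 273 kips.
Allowable strength R_n/Ω = 273 / 2 = 136 kips.

136 kips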